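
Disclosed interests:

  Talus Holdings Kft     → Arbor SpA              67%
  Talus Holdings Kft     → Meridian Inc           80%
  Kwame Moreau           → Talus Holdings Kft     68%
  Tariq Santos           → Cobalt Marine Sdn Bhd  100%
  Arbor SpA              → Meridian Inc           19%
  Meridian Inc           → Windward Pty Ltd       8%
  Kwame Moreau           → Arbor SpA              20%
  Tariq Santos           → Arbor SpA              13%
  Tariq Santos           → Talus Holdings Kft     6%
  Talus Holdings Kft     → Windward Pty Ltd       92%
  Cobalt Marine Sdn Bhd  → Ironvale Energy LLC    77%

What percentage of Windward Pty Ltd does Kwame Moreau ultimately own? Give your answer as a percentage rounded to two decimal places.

67.91%

Kwame reaches Windward along 4 paths.
Via Arbor → Meridian: 20% × 19% × 8% = 0.304%.
Via Talus → Arbor → Meridian: 68% × 67% × 19% × 8% = 0.692512%.
Via Talus → Meridian: 68% × 80% × 8% = 4.352%.
Via Talus: 68% × 92% = 62.56%.
Total: 0.304% + 0.692512% + 4.352% + 62.56% = 67.908512%.
Rounded: 67.91%.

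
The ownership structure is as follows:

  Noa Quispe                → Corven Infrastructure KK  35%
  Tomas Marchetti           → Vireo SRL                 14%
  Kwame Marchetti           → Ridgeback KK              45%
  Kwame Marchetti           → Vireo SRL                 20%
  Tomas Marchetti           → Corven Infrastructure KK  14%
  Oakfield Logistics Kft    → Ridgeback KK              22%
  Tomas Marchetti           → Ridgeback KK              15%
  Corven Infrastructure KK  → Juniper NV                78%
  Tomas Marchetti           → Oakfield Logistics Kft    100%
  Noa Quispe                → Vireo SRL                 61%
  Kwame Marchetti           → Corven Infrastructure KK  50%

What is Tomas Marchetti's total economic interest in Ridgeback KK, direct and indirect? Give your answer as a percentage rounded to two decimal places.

37.00%

Tomas reaches Ridgeback along 2 paths.
Direct stake: 15% = 15%.
Via Oakfield: 100% × 22% = 22%.
Total: 15% + 22% = 37%.
Rounded: 37.00%.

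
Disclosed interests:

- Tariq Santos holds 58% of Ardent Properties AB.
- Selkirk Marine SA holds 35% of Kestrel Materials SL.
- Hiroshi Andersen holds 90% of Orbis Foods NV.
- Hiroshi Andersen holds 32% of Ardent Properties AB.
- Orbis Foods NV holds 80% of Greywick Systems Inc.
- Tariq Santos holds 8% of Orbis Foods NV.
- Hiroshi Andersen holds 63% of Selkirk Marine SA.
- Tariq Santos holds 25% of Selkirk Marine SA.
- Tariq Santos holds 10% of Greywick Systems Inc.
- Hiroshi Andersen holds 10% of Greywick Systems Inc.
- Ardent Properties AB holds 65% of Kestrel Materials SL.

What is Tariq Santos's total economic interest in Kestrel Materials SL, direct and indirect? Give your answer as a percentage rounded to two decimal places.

46.45%

Tariq reaches Kestrel along 2 paths.
Via Ardent: 58% × 65% = 37.7%.
Via Selkirk: 25% × 35% = 8.75%.
Total: 37.7% + 8.75% = 46.45%.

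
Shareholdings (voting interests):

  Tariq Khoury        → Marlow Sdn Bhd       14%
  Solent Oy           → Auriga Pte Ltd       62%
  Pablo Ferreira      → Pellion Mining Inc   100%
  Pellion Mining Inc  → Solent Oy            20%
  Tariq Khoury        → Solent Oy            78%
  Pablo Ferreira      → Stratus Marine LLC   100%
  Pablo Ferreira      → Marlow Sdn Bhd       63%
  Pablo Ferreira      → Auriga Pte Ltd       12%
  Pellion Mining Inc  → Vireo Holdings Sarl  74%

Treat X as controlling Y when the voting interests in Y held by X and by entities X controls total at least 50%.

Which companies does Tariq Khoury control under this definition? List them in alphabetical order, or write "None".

Auriga Pte Ltd, Solent Oy

Tariq holds 78% of Solent, so Tariq controls Solent.
Solent holds 62% of Auriga, so Tariq controls Auriga.
No other company's threshold is met.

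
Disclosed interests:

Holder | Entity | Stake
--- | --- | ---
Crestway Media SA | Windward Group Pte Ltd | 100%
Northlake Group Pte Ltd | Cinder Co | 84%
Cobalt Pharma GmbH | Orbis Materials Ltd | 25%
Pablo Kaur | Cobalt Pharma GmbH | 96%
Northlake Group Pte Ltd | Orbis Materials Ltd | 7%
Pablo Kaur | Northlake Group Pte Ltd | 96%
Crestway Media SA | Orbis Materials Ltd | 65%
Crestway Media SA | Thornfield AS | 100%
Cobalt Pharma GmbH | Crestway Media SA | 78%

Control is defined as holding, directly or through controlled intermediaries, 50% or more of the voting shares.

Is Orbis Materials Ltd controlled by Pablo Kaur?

Pablo holds 96% of Cobalt, so Pablo controls Cobalt.
Pablo holds 96% of Northlake, so Pablo controls Northlake.
Cobalt holds 78% of Crestway, so Pablo controls Crestway.
Crestway and Cobalt and Northlake together hold 65% + 25% + 7% = 97% of Orbis, so Pablo controls Orbis.

Yes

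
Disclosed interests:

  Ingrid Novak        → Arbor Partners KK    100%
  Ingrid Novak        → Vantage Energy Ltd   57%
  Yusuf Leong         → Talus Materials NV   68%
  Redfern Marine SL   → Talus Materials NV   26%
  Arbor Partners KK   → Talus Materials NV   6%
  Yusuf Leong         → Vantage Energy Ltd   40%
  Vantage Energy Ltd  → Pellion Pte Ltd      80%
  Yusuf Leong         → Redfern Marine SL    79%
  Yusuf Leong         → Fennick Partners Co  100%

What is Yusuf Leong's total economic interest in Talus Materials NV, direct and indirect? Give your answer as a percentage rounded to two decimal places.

Yusuf reaches Talus along 2 paths.
Direct stake: 68% = 68%.
Via Redfern: 79% × 26% = 20.54%.
Total: 68% + 20.54% = 88.54%.

88.54%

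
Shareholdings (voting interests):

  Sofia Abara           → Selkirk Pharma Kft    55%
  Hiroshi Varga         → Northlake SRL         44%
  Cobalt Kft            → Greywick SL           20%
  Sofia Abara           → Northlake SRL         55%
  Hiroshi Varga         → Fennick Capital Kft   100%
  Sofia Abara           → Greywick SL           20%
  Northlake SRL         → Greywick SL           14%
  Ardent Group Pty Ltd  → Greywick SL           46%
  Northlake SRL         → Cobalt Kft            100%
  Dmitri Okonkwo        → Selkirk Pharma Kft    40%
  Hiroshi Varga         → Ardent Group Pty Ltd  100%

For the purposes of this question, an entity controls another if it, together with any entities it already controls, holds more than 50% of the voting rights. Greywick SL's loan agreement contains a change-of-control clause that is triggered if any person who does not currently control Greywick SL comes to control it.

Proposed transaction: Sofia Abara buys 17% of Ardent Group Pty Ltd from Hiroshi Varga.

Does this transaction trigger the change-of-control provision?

The purchase adds only to Sofia's holdings (Hiroshi's stake shrinks), so Sofia is the only person who could newly come to control Greywick.
Sofia holds 55% of Northlake, so Sofia controls Northlake.
Northlake holds 100% of Cobalt, so Sofia controls Cobalt.
Sofia and Cobalt and Northlake together hold 20% + 20% + 14% = 54% of Greywick, so Sofia controls Greywick.
So Sofia already controls Greywick before the transaction.
After the purchase, Sofia holds 17% of Ardent directly, and Hiroshi's stake falls to 83%.
Sofia controlled Greywick already, so this is not a new person acquiring control; every other person's position is unchanged or reduced.
No new person acquires control, so the clause is not triggered.

No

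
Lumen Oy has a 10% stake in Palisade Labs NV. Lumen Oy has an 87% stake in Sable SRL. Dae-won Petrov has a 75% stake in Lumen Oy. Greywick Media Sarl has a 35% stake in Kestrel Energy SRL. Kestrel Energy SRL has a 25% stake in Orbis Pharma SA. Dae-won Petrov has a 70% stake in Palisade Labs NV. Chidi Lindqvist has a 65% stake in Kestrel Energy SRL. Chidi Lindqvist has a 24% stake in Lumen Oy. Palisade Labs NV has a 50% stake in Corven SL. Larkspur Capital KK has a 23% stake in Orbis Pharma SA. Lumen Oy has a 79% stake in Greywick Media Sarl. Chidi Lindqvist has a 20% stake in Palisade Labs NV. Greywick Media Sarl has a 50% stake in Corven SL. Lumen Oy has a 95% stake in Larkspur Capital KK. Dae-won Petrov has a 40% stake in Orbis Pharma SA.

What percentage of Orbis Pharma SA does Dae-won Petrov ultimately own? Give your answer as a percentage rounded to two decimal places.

61.57%

Dae-won reaches Orbis along 3 paths.
Direct stake: 40% = 40%.
Via Lumen → Greywick → Kestrel: 75% × 79% × 35% × 25% = 5.184375%.
Via Lumen → Larkspur: 75% × 95% × 23% = 16.3875%.
Total: 40% + 5.184375% + 16.3875% = 61.571875%.
Rounded: 61.57%.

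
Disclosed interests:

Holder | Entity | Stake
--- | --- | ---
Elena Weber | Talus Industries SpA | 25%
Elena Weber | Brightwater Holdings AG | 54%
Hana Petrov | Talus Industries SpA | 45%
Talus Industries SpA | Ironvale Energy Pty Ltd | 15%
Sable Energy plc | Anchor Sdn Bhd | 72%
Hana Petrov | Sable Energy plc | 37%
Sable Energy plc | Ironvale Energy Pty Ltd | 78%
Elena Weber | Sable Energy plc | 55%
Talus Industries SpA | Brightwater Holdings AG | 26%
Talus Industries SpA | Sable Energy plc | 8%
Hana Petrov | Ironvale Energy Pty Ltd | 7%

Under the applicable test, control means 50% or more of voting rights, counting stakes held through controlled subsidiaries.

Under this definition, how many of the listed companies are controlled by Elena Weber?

4

Elena holds 55% of Sable, so Elena controls Sable.
Elena holds 54% of Brightwater, so Elena controls Brightwater.
Sable holds 78% of Ironvale, so Elena controls Ironvale.
Sable holds 72% of Anchor, so Elena controls Anchor.
No other company's threshold is met.
Elena controls 4 companies.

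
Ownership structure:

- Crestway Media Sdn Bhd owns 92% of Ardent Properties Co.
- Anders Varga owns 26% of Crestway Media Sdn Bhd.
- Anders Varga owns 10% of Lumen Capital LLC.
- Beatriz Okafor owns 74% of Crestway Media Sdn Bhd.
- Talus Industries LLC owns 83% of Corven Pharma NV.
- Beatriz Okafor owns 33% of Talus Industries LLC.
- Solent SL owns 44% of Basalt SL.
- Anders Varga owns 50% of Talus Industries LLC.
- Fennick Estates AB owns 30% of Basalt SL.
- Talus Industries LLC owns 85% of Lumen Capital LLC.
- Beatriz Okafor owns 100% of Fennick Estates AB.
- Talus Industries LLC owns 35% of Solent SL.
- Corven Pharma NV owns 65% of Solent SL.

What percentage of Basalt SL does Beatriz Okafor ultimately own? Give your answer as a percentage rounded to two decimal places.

Beatriz reaches Basalt along 3 paths.
Via Talus → Solent: 33% × 35% × 44% = 5.082%.
Via Talus → Corven → Solent: 33% × 83% × 65% × 44% = 7.83354%.
Via Fennick: 100% × 30% = 30%.
Total: 5.082% + 7.83354% + 30% = 42.91554%.
Rounded: 42.92%.

42.92%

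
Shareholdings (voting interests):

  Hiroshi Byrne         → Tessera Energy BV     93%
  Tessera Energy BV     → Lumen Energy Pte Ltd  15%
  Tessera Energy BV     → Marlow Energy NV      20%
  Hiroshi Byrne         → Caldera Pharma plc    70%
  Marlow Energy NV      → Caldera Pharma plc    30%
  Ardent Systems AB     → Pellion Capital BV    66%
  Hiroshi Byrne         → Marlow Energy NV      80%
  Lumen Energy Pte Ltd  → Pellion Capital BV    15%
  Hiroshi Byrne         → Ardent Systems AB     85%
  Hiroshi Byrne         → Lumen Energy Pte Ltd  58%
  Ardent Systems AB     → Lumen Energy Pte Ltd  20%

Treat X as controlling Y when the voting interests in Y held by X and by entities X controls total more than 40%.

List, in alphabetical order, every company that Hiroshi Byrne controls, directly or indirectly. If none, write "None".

Hiroshi holds 93% of Tessera, so Hiroshi controls Tessera.
Hiroshi holds 85% of Ardent, so Hiroshi controls Ardent.
Ardent and Hiroshi and Tessera together hold 20% + 58% + 15% = 93% of Lumen, so Hiroshi controls Lumen.
Tessera and Hiroshi together hold 20% + 80% = 100% of Marlow, so Hiroshi controls Marlow.
Lumen and Ardent together hold 15% + 66% = 81% of Pellion, so Hiroshi controls Pellion.
Hiroshi and Marlow together hold 70% + 30% = 100% of Caldera, so Hiroshi controls Caldera.

Ardent Systems AB, Caldera Pharma plc, Lumen Energy Pte Ltd, Marlow Energy NV, Pellion Capital BV, Tessera Energy BV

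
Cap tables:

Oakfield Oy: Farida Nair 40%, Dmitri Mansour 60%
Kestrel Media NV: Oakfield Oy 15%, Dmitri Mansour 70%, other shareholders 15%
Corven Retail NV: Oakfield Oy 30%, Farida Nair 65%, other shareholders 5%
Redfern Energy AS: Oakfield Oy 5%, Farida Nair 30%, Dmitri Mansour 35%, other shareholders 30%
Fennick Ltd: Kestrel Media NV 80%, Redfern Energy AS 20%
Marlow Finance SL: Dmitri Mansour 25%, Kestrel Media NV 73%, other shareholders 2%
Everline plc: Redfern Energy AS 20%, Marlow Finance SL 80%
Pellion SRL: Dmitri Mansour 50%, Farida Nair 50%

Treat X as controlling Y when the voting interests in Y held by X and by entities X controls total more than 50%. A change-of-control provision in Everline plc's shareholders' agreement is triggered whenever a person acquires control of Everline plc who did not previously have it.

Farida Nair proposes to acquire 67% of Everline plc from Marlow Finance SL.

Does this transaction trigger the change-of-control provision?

The purchase adds only to Farida's holdings (Marlow's stake shrinks), so Farida is the only person who could newly come to control Everline.
Farida holds 65% of Corven, so Farida controls Corven.
Neither Farida nor any entity Farida controls holds any voting interest in Everline.
So before the transaction, Farida does not control Everline.
After the purchase, Farida holds 67% of Everline directly, and Marlow's stake falls to 13%.
Farida holds 67% of Everline, so Farida controls Everline.
Farida did not control Everline before and does after, so the clause is triggered.

Yes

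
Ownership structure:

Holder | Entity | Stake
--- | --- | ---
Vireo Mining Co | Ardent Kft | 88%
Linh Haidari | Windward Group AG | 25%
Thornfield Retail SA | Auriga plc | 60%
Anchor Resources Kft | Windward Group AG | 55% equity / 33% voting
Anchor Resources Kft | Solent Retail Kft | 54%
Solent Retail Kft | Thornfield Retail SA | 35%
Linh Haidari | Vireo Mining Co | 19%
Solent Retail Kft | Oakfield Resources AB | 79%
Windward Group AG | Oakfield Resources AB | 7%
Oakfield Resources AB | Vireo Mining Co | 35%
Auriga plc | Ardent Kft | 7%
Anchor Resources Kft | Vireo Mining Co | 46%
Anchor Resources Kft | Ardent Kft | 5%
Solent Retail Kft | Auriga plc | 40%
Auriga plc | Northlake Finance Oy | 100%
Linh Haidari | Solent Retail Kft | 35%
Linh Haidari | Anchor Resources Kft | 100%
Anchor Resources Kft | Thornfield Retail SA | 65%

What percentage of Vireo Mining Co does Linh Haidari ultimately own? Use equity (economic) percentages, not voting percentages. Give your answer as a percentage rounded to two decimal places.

91.57%

Linh reaches Vireo along 6 paths.
Direct stake: 19% = 19%.
Via Anchor: 100% × 46% = 46%.
Via Windward → Oakfield: 25% × 7% × 35% = 0.6125%.
Via Anchor → Windward → Oakfield: 100% × 55% × 7% × 35% = 1.3475%.
Via Anchor → Solent → Oakfield: 100% × 54% × 79% × 35% = 14.931%.
Via Solent → Oakfield: 35% × 79% × 35% = 9.6775%.
Total: 19% + 46% + 0.6125% + 1.3475% + 14.931% + 9.6775% = 91.5685%.
Rounded: 91.57%.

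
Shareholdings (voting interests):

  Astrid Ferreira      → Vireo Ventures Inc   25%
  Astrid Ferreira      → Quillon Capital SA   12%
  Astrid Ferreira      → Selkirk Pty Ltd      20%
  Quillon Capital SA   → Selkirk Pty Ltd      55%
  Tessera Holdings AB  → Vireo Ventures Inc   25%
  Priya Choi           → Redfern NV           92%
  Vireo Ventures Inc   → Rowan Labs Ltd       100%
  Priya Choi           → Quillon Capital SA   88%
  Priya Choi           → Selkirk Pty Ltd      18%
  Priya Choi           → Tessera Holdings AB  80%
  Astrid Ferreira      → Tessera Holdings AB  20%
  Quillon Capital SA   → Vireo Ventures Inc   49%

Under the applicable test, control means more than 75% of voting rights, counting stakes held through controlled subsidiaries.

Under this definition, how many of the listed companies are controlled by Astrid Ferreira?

0

Astrid's largest direct stake is 25% in Vireo, which does not meet the threshold.
Astrid controls 0 companies.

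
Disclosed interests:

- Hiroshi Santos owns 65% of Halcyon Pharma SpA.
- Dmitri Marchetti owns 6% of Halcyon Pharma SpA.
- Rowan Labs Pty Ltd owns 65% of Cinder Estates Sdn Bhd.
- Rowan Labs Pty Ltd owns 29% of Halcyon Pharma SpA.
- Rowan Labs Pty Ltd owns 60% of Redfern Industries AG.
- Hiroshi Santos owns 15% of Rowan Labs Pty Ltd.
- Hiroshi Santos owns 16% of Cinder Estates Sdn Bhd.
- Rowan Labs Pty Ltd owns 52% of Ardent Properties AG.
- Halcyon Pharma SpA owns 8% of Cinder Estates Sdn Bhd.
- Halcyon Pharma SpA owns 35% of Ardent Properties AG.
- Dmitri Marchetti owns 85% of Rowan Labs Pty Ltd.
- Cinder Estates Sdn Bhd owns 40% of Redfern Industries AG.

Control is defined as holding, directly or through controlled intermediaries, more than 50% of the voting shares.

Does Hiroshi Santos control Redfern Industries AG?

No

Hiroshi holds 65% of Halcyon, so Hiroshi controls Halcyon.
Neither Hiroshi nor any entity Hiroshi controls holds any voting interest in Redfern.
So Hiroshi does not control Redfern.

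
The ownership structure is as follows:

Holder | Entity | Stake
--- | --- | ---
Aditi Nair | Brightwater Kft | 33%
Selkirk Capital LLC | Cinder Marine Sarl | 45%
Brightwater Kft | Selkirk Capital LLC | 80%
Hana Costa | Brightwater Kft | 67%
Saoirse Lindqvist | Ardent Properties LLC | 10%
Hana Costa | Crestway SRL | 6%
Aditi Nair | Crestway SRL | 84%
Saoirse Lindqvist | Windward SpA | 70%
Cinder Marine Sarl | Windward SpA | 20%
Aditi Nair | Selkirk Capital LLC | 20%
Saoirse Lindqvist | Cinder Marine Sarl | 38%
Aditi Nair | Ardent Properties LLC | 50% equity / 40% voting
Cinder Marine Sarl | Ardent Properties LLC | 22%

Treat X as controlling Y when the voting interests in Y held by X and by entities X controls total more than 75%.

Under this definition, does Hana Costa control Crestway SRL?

No

Hana's largest direct stake is 67% in Brightwater, which does not meet the threshold, so Hana controls no company.
In Crestway, Hana's side holds only 6%, not > 75%.
So Hana does not control Crestway.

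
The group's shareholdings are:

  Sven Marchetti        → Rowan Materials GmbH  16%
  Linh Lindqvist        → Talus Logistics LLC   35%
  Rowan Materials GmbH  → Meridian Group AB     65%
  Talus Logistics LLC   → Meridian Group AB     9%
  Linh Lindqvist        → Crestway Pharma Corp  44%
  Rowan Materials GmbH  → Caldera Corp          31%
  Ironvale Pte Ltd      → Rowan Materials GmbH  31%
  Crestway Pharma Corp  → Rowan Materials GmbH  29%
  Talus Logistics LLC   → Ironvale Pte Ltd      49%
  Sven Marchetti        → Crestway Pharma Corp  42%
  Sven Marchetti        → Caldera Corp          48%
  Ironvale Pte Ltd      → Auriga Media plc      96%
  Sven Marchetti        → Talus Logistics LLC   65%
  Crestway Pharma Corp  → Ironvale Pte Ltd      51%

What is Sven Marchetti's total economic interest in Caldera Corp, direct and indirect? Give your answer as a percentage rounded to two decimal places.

61.86%

Sven reaches Caldera along 5 paths.
Via Crestway → Ironvale → Rowan: 42% × 51% × 31% × 31% = 2.058462%.
Via Talus → Ironvale → Rowan: 65% × 49% × 31% × 31% = 3.060785%.
Via Rowan: 16% × 31% = 4.96%.
Via Crestway → Rowan: 42% × 29% × 31% = 3.7758%.
Direct stake: 48% = 48%.
Total: 2.058462% + 3.060785% + 4.96% + 3.7758% + 48% = 61.855047%.
Rounded: 61.86%.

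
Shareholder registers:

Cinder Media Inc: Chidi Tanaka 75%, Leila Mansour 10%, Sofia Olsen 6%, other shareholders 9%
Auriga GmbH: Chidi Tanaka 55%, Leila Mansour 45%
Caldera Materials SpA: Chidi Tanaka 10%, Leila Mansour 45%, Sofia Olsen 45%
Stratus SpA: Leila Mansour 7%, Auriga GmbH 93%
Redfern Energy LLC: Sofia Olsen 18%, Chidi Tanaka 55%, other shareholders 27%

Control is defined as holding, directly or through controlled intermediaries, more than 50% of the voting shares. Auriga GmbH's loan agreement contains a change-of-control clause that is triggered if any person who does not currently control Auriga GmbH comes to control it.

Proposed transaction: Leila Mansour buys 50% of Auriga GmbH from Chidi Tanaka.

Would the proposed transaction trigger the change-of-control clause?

Yes

The purchase adds only to Leila's holdings (Chidi's stake shrinks), so Leila is the only person who could newly come to control Auriga.
Leila's largest direct stake is 45% in Auriga, which does not meet the threshold, so Leila controls no company.
In Auriga, Leila's side holds only 45%, not > 50%.
So before the transaction, Leila does not control Auriga.
After the purchase, Leila's direct stake in Auriga rises to 45% + 50% = 95%, and Chidi's stake falls to 5%.
Leila holds 95% of Auriga, so Leila controls Auriga.
Leila did not control Auriga before and does after, so the clause is triggered.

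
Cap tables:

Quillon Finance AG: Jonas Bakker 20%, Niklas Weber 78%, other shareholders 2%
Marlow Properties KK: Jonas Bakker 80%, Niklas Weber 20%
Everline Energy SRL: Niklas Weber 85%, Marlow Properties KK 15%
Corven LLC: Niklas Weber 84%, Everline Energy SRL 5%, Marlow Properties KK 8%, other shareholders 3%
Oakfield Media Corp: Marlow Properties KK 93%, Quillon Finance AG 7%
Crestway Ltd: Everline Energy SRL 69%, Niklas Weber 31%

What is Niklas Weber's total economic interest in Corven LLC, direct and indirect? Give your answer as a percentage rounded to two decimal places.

Niklas reaches Corven along 4 paths.
Direct stake: 84% = 84%.
Via Everline: 85% × 5% = 4.25%.
Via Marlow → Everline: 20% × 15% × 5% = 0.15%.
Via Marlow: 20% × 8% = 1.6%.
Total: 84% + 4.25% + 0.15% + 1.6% = 90%.
Rounded: 90.00%.

90.00%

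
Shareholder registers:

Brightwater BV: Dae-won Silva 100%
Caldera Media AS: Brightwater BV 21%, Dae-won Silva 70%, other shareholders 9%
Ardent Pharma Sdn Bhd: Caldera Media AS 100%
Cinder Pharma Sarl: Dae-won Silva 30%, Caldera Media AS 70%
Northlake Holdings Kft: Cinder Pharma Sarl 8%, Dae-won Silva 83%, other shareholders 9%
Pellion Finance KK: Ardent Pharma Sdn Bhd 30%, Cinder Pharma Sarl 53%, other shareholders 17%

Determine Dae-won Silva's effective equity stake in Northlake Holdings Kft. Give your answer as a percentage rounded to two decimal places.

Dae-won reaches Northlake along 4 paths.
Via Cinder: 30% × 8% = 2.4%.
Via Brightwater → Caldera → Cinder: 100% × 21% × 70% × 8% = 1.176%.
Via Caldera → Cinder: 70% × 70% × 8% = 3.92%.
Direct stake: 83% = 83%.
Total: 2.4% + 1.176% + 3.92% + 83% = 90.496%.
Rounded: 90.50%.

90.50%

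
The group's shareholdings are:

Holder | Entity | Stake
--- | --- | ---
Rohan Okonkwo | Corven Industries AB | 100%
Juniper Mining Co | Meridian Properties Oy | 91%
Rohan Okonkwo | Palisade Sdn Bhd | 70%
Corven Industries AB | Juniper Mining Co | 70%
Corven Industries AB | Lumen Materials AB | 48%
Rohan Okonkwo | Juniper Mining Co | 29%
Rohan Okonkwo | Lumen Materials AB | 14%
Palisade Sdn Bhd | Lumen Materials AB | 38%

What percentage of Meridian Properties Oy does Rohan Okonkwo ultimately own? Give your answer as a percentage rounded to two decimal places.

90.09%

Rohan reaches Meridian along 2 paths.
Via Juniper: 29% × 91% = 26.39%.
Via Corven → Juniper: 100% × 70% × 91% = 63.7%.
Total: 26.39% + 63.7% = 90.09%.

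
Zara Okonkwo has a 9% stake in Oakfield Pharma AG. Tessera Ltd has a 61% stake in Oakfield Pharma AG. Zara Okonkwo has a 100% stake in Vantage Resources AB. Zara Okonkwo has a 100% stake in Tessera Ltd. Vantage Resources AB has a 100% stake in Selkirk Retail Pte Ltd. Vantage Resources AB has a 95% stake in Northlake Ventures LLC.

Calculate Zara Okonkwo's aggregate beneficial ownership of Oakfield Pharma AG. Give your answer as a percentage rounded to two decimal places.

70.00%

Zara reaches Oakfield along 2 paths.
Via Tessera: 100% × 61% = 61%.
Direct stake: 9% = 9%.
Total: 61% + 9% = 70%.
Rounded: 70.00%.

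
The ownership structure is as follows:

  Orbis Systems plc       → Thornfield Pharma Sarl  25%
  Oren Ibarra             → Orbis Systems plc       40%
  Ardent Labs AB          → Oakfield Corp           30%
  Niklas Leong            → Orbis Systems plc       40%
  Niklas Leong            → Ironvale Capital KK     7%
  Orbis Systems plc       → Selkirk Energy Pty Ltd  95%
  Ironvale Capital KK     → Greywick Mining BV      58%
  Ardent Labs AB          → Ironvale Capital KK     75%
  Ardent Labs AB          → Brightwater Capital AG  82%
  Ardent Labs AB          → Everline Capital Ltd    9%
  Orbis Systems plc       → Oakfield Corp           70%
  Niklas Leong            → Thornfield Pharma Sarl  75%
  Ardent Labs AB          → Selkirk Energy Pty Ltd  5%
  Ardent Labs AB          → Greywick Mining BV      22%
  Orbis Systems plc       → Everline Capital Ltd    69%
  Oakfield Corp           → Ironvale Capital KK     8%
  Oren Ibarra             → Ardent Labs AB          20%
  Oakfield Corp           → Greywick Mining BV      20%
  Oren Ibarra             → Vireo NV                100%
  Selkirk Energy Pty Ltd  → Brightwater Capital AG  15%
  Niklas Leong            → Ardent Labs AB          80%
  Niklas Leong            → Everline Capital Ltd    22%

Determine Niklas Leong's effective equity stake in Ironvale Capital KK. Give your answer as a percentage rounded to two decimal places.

71.16%

Niklas reaches Ironvale along 4 paths.
Via Ardent: 80% × 75% = 60%.
Via Orbis → Oakfield: 40% × 70% × 8% = 2.24%.
Via Ardent → Oakfield: 80% × 30% × 8% = 1.92%.
Direct stake: 7% = 7%.
Total: 60% + 2.24% + 1.92% + 7% = 71.16%.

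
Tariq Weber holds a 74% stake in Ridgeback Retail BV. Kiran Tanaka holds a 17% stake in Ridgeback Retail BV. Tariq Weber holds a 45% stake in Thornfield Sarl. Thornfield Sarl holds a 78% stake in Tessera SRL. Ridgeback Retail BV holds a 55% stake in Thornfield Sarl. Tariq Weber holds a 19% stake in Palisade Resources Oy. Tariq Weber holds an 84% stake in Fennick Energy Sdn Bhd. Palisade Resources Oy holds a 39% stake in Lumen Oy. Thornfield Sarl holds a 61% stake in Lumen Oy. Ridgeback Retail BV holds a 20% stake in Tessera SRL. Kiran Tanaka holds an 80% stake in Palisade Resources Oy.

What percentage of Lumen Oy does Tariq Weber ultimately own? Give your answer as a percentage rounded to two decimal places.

Tariq reaches Lumen along 3 paths.
Via Palisade: 19% × 39% = 7.41%.
Via Thornfield: 45% × 61% = 27.45%.
Via Ridgeback → Thornfield: 74% × 55% × 61% = 24.827%.
Total: 7.41% + 27.45% + 24.827% = 59.687%.
Rounded: 59.69%.

59.69%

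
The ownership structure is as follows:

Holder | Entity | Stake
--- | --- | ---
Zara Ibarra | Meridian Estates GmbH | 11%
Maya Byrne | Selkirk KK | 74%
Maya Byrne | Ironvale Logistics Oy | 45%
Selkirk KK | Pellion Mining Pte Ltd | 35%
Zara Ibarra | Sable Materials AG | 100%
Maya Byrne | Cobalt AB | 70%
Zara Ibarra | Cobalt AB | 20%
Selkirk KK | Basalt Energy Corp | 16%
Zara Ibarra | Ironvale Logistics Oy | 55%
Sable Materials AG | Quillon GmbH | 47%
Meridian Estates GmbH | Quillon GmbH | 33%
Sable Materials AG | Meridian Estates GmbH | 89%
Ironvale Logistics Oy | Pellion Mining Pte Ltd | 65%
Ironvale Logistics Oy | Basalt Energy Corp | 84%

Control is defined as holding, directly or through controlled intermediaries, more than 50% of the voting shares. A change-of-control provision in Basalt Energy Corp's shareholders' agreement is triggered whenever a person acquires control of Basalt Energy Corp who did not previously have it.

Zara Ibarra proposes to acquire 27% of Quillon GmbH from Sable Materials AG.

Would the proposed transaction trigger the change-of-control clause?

The purchase adds only to Zara's holdings (Sable's stake shrinks), so Zara is the only person who could newly come to control Basalt.
Zara holds 55% of Ironvale, so Zara controls Ironvale.
Ironvale holds 84% of Basalt, so Zara controls Basalt.
So Zara already controls Basalt before the transaction.
After the purchase, Zara holds 27% of Quillon directly, and Sable's stake falls to 20%.
Zara controlled Basalt already, so this is not a new person acquiring control; every other person's position is unchanged or reduced.
No new person acquires control, so the clause is not triggered.

No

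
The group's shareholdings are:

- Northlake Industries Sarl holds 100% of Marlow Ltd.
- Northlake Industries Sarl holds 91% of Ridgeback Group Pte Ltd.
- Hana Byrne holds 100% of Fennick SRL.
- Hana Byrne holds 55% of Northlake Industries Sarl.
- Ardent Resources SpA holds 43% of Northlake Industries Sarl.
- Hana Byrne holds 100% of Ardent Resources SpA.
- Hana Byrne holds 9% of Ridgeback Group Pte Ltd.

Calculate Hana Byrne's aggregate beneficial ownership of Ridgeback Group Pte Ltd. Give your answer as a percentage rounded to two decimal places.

98.18%

Hana reaches Ridgeback along 3 paths.
Via Northlake: 55% × 91% = 50.05%.
Via Ardent → Northlake: 100% × 43% × 91% = 39.13%.
Direct stake: 9% = 9%.
Total: 50.05% + 39.13% + 9% = 98.18%.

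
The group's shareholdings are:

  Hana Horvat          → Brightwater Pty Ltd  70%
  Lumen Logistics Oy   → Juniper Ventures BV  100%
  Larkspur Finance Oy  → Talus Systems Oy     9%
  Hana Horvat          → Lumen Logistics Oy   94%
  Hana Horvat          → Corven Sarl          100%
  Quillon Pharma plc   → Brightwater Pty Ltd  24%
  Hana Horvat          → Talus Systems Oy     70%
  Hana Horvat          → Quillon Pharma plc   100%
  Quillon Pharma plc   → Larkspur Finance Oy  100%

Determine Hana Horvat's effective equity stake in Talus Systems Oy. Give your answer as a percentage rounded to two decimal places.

79.00%

Hana reaches Talus along 2 paths.
Via Quillon → Larkspur: 100% × 100% × 9% = 9%.
Direct stake: 70% = 70%.
Total: 9% + 70% = 79%.
Rounded: 79.00%.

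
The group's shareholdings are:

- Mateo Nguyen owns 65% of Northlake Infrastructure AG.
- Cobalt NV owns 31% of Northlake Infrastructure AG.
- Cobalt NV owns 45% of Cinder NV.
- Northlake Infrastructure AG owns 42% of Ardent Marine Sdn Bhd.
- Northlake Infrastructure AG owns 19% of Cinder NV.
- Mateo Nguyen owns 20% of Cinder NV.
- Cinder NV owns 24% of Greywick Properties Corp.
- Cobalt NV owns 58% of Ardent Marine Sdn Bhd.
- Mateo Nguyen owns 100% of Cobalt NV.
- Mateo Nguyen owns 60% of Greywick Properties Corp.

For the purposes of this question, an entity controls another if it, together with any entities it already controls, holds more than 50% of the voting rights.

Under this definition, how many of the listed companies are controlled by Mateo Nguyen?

Mateo holds 100% of Cobalt, so Mateo controls Cobalt.
Mateo and Cobalt together hold 65% + 31% = 96% of Northlake, so Mateo controls Northlake.
Northlake and Cobalt and Mateo together hold 19% + 45% + 20% = 84% of Cinder, so Mateo controls Cinder.
Cinder and Mateo together hold 24% + 60% = 84% of Greywick, so Mateo controls Greywick.
Cobalt and Northlake together hold 58% + 42% = 100% of Ardent, so Mateo controls Ardent.
Mateo controls 5 companies.

5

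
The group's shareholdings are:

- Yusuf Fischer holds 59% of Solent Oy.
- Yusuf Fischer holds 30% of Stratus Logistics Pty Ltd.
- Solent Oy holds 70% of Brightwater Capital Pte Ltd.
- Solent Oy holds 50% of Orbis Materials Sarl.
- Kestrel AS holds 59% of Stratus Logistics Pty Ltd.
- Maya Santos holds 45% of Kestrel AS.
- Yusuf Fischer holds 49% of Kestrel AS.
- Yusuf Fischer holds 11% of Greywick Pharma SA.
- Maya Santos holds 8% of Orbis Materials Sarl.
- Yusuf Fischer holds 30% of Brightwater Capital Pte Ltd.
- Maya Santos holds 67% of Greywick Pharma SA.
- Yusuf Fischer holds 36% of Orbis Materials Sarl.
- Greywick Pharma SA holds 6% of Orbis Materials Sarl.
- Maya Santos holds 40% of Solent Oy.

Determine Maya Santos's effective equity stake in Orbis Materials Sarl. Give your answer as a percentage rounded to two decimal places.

32.02%

Maya reaches Orbis along 3 paths.
Via Solent: 40% × 50% = 20%.
Direct stake: 8% = 8%.
Via Greywick: 67% × 6% = 4.02%.
Total: 20% + 8% + 4.02% = 32.02%.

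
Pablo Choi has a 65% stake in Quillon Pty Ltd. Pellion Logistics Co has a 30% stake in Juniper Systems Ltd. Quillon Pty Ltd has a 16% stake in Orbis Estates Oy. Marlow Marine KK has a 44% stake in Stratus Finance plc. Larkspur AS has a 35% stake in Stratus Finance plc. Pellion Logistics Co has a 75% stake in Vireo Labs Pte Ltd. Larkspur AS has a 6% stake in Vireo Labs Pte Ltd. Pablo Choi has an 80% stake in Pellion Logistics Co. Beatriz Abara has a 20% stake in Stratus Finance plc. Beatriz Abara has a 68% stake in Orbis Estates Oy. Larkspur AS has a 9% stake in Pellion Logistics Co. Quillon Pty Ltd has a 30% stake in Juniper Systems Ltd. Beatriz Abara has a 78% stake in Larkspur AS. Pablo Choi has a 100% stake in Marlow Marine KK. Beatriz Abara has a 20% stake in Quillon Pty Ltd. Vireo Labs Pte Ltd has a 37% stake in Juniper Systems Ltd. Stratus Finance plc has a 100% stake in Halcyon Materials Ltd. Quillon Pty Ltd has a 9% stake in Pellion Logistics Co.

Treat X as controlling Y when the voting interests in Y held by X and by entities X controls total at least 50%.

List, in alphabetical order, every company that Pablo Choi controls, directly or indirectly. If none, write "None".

Juniper Systems Ltd, Marlow Marine KK, Pellion Logistics Co, Quillon Pty Ltd, Vireo Labs Pte Ltd

Pablo holds 65% of Quillon, so Pablo controls Quillon.
Quillon and Pablo together hold 9% + 80% = 89% of Pellion, so Pablo controls Pellion.
Pablo holds 100% of Marlow, so Pablo controls Marlow.
Pellion holds 75% of Vireo, so Pablo controls Vireo.
Vireo and Quillon and Pellion together hold 37% + 30% + 30% = 97% of Juniper, so Pablo controls Juniper.
No other company's threshold is met.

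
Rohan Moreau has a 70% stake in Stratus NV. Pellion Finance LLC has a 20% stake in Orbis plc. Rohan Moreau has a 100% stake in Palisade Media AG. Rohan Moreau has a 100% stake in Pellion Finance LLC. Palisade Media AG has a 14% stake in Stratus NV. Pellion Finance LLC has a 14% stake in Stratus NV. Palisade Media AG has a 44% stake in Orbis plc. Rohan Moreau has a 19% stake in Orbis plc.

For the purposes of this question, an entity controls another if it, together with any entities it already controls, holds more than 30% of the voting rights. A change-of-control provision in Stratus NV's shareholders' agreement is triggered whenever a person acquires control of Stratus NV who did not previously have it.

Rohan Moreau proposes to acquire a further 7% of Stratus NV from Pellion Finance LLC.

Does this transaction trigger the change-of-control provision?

The purchase adds only to Rohan's holdings (Pellion's stake shrinks), so Rohan is the only person who could newly come to control Stratus.
Rohan holds 100% of Palisade, so Rohan controls Palisade.
Rohan holds 100% of Pellion, so Rohan controls Pellion.
Palisade and Rohan and Pellion together hold 14% + 70% + 14% = 98% of Stratus, so Rohan controls Stratus.
So Rohan already controls Stratus before the transaction.
After the purchase, Rohan's direct stake in Stratus rises to 70% + 7% = 77%, and Pellion's stake falls to 7%.
Rohan controlled Stratus already, so this is not a new person acquiring control; every other person's position is unchanged or reduced.
No new person acquires control, so the clause is not triggered.

No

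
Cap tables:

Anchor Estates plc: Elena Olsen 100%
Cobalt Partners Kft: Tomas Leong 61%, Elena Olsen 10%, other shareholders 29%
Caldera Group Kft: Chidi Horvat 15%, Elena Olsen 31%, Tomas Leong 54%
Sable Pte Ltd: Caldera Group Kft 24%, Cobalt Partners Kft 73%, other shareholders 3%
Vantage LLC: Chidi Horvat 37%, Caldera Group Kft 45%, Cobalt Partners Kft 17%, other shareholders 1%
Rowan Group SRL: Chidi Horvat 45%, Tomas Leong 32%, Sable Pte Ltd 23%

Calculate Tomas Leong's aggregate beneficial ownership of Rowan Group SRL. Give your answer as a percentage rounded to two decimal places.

45.22%

Tomas reaches Rowan along 3 paths.
Direct stake: 32% = 32%.
Via Caldera → Sable: 54% × 24% × 23% = 2.9808%.
Via Cobalt → Sable: 61% × 73% × 23% = 10.2419%.
Total: 32% + 2.9808% + 10.2419% = 45.2227%.
Rounded: 45.22%.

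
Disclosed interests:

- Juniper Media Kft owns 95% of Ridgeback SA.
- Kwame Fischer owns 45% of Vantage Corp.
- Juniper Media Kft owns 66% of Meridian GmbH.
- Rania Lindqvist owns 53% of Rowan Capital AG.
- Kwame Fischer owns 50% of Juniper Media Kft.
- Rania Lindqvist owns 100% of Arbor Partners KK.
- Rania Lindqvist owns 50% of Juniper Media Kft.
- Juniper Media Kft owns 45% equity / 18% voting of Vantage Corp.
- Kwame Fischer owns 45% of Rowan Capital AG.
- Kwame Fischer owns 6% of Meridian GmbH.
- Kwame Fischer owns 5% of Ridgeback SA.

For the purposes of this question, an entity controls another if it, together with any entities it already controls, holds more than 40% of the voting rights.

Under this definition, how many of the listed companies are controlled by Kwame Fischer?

5

Kwame holds 50% of Juniper, so Kwame controls Juniper.
Kwame holds 45% of Rowan, so Kwame controls Rowan.
Kwame and Juniper together hold 45% + 18% = 63% of Vantage, so Kwame controls Vantage.
Kwame and Juniper together hold 6% + 66% = 72% of Meridian, so Kwame controls Meridian.
Kwame and Juniper together hold 5% + 95% = 100% of Ridgeback, so Kwame controls Ridgeback.
No other company's threshold is met.
Kwame controls 5 companies.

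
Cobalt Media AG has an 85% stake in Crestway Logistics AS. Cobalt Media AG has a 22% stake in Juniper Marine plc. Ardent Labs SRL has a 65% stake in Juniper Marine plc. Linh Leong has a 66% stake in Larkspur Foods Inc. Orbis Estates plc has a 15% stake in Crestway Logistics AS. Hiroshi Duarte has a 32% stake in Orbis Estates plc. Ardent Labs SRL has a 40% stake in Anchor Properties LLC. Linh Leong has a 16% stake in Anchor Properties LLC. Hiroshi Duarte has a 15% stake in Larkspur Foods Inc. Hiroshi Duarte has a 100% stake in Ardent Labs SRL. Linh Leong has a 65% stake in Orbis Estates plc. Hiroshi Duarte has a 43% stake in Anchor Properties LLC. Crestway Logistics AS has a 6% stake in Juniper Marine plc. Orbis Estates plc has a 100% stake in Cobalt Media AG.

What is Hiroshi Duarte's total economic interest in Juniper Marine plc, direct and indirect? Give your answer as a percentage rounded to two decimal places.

Hiroshi reaches Juniper along 4 paths.
Via Orbis → Crestway: 32% × 15% × 6% = 0.288%.
Via Orbis → Cobalt → Crestway: 32% × 100% × 85% × 6% = 1.632%.
Via Ardent: 100% × 65% = 65%.
Via Orbis → Cobalt: 32% × 100% × 22% = 7.04%.
Total: 0.288% + 1.632% + 65% + 7.04% = 73.96%.

73.96%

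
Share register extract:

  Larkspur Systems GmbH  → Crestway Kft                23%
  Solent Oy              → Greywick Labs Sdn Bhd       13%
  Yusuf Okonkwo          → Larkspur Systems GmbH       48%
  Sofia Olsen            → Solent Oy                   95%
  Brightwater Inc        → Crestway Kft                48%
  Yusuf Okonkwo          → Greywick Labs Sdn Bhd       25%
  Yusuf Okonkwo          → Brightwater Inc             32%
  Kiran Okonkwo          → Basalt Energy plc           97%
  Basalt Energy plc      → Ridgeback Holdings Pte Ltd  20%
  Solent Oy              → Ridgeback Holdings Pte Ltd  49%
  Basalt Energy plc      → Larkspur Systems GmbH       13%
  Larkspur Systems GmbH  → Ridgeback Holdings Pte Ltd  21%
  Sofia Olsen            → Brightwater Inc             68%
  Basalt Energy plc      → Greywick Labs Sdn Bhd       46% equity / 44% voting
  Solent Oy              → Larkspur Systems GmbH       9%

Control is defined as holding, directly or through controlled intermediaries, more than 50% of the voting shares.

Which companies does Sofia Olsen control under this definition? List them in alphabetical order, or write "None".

Sofia holds 95% of Solent, so Sofia controls Solent.
Sofia holds 68% of Brightwater, so Sofia controls Brightwater.
No other company's threshold is met.

Brightwater Inc, Solent Oy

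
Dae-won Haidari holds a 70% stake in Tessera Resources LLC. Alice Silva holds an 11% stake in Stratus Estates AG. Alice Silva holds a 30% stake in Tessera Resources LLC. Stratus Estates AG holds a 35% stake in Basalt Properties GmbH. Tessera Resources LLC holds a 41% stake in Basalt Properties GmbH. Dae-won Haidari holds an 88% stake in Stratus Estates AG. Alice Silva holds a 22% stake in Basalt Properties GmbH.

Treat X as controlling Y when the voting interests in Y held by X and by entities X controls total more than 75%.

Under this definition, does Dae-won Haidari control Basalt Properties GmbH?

Dae-won holds 88% of Stratus, so Dae-won controls Stratus.
In Basalt, Dae-won's side holds only 35%, not > 75%.
So Dae-won does not control Basalt.

No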